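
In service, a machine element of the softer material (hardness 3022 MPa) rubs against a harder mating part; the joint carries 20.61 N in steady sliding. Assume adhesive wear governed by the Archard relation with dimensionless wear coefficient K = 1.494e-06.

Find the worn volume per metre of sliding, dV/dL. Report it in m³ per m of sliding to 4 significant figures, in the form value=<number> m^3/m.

value=1.019e-14 m^3/m

The computation carries full float precision, and intermediate values are displayed rounded. Rounded just once to four significant figures.
Convert: Hardness H = 3022 MPa = 3.022e+09 Pa.
In SI base units, W = 20.61 N, H = 3.022e+09 Pa, K = 1.494e-06.
Sliding wear rate dV/dL = K·W/H — distance-free: 1.494e-06 · 20.61 / 3.022e+09 = 1.019e-14 m³/m.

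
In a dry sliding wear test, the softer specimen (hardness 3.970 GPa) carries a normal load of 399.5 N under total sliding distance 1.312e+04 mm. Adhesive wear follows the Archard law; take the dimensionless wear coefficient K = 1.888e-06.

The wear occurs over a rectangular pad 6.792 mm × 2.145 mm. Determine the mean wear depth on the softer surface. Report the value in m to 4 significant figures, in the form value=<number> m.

value=1.711e-07 m

Printed values are rounded. Each operation carries full precision, and rounded just once: four significant figures.
Distance covered L = 1.312e+04 mm = 13.12 m.
Hardness H = 3.970 GPa = 3.970e+09 Pa.
Pad sides 6.792 mm × 2.145 mm = 0.006792 m × 0.002145 m. Contact area A = 0.006792 m × 0.002145 m = 1.457e-05 m².
In SI base units, W = 399.5 N, H = 3.970e+09 Pa, K = 1.888e-06.
Worn volume V = K·W·L/H = 1.888e-06 · 399.5 · 13.12 / 3.970e+09 = 2.493e-12 m³.
Mean wear depth h = V/A = 2.493e-12 / 1.457e-05 = 1.711e-07 m.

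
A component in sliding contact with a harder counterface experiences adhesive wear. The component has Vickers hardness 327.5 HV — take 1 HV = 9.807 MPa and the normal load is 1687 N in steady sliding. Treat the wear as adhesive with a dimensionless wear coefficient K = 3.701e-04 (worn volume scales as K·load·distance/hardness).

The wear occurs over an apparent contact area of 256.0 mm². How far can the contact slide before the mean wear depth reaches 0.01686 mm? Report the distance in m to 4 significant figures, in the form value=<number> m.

value=22.20 m

Intermediates are printed rounded. All working math holds full float precision; a lone final rounding, at 4 significant digits.
Convert: Hardness H = 327.5 HV × 9.807 MPa/HV = 3212 MPa = 3.212e+09 Pa.
Convert: Contact area A = 256.0 mm² = 2.560e-04 m².
Convert: Depth limit h_lim = 0.01686 mm = 1.686e-05 m.
Expressed in SI base units: W = 1687 N, H = 3.212e+09 Pa, K = 3.701e-04.
Limit volume V_lim = h_lim·A = 1.686e-05 · 2.560e-04 = 4.316e-09 m³.
So the life L = V_lim·H/(K·W) = 4.316e-09 · 3.212e+09 / (3.701e-04 · 1687) = 22.20 m.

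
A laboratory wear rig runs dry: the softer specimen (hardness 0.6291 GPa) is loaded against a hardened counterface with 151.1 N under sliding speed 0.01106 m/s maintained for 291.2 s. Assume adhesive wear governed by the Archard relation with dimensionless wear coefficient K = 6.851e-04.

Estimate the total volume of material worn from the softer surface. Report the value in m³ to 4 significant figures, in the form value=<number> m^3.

Each operation carries full precision — intermediate values appear rounded — one final rounding: 4 significant figures.
Convert: Path length L = v·t = 0.01106 m/s × 291.2 s = 3.221 m.
Convert: Hardness H = 0.6291 GPa = 6.291e+08 Pa.
Collected in SI base units: W = 151.1 N, H = 6.291e+08 Pa, K = 6.851e-04.
Volume removed: V = K·W·L/H = 6.851e-04 · 151.1 · 3.221 / 6.291e+08 = 5.300e-10 m³.

value=5.300e-10 m^3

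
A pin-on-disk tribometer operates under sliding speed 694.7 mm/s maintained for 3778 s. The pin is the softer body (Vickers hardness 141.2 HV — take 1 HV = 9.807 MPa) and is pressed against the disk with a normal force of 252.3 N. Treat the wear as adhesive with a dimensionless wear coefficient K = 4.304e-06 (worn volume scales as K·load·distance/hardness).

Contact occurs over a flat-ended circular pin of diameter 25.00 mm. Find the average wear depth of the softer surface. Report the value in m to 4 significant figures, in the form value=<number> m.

Each operation runs at full float precision. Intermediates are displayed rounded, and a lone final rounding to four significant figures.
Sliding speed v = 694.7 mm/s = 0.6947 m/s. Path length L = v·t = 0.6947 m/s × 3778 s = 2625 m.
Hardness H = 141.2 HV × 9.807 MPa/HV = 1385 MPa = 1.385e+09 Pa.
Pin diameter d = 25.00 mm = 0.02500 m. Contact area A = π·d²/4 = π·(0.02500 m)²/4 = 4.909e-04 m².
As SI base values: W = 252.3 N, H = 1.385e+09 Pa, K = 4.304e-06.
The Archard volume V = K·W·L/H = 4.304e-06 · 252.3 · 2625 / 1.385e+09 = 2.058e-09 m³.
Mean depth h = V/A = 2.058e-09 / 4.909e-04 = 4.193e-06 m.

value=4.193e-06 m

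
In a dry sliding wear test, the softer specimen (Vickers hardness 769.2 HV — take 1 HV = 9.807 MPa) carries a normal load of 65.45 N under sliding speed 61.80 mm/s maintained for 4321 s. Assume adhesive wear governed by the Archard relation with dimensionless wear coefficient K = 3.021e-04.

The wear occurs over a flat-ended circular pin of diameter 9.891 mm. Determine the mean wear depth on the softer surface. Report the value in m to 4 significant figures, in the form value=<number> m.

Each operation holds exact precision — shown intermediates are rounded, and a single final rounding, at four significant figures.
Sliding speed v = 61.80 mm/s = 0.06180 m/s. Distance covered L = v·t = 0.06180 m/s × 4321 s = 267.0 m.
Hardness H = 769.2 HV × 9.807 MPa/HV = 7544 MPa = 7.544e+09 Pa.
Pin diameter d = 9.891 mm = 0.009891 m. Contact area A = π·d²/4 = π·(0.009891 m)²/4 = 7.684e-05 m².
In SI base units, W = 65.45 N, H = 7.544e+09 Pa, K = 3.021e-04.
Archard relation: V = K·W·L/H = 3.021e-04 · 65.45 · 267.0 / 7.544e+09 = 6.999e-10 m³.
Mean wear depth h = V/A = 6.999e-10 / 7.684e-05 = 9.109e-06 m.

value=9.109e-06 m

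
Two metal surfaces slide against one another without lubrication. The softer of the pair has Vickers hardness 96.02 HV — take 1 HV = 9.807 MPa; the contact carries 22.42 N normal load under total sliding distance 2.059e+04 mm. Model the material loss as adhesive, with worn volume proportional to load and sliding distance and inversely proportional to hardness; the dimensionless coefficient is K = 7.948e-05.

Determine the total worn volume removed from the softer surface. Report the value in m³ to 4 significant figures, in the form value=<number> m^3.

The computation holds exact precision; intermediates appear rounded. Rounded once at the end: four significant digits.
Total distance L = 2.059e+04 mm = 20.59 m.
Hardness H = 96.02 HV × 9.807 MPa/HV = 941.7 MPa = 9.417e+08 Pa.
Collected in SI base units: W = 22.42 N, H = 9.417e+08 Pa, K = 7.948e-05.
The Archard volume V = K·W·L/H = 7.948e-05 · 22.42 · 20.59 / 9.417e+08 = 3.896e-11 m³.

value=3.896e-11 m^3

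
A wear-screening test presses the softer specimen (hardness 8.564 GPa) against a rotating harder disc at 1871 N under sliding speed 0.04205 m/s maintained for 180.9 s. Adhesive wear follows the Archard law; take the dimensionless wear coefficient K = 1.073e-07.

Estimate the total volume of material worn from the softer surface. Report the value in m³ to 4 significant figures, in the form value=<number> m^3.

value=1.783e-13 m^3

Each operation maintains exact precision — the intermediates are printed rounded. Rounded just once to 4 significant figures.
Convert: Total distance L = v·t = 0.04205 m/s × 180.9 s = 7.607 m.
Convert: Hardness H = 8.564 GPa = 8.564e+09 Pa.
As SI base values: W = 1871 N, H = 8.564e+09 Pa, K = 1.073e-07.
Archard volume V = K·W·L/H = 1.073e-07 · 1871 · 7.607 / 8.564e+09 = 1.783e-13 m³.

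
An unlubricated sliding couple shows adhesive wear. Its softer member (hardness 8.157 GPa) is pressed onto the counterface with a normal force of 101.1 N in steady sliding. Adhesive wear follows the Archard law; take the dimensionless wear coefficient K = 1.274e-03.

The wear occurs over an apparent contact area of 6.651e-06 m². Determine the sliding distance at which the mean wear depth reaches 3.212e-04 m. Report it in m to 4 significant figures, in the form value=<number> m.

value=135.3 m

The intermediates appear rounded — the computation carries full precision — one final rounding: four significant digits.
Convert: Hardness H = 8.157 GPa = 8.157e+09 Pa.
As SI base values: W = 101.1 N, H = 8.157e+09 Pa, K = 1.274e-03.
Volume at the limit: V_lim = h_lim·A = 3.212e-04 · 6.651e-06 = 2.136e-09 m³.
Thus life L = V_lim·H/(K·W) = 2.136e-09 · 8.157e+09 / (1.274e-03 · 101.1) = 135.3 m.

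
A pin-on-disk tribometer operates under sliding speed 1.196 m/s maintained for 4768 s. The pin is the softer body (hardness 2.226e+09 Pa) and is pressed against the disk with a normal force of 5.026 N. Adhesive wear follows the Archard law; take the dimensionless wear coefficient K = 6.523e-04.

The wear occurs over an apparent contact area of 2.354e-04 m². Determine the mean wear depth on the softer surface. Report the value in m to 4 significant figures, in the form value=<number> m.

Intermediates are shown rounded, and each operation maintains exact precision. Rounded once at the end, at 4 significant figures.
Convert: Distance covered L = v·t = 1.196 m/s × 4768 s = 5703 m.
Expressed in SI base units: W = 5.026 N, H = 2.226e+09 Pa, K = 6.523e-04.
Archard relation: V = K·W·L/H = 6.523e-04 · 5.026 · 5703 / 2.226e+09 = 8.399e-09 m³.
Depth of wear h = V/A = 8.399e-09 / 2.354e-04 = 3.568e-05 m.

value=3.568e-05 m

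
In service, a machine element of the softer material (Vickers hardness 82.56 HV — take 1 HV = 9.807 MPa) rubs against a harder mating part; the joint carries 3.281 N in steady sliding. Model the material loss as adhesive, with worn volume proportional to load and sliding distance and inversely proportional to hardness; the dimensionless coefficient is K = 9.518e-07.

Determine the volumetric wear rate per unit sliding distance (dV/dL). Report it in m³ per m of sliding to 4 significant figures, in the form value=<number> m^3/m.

value=3.857e-15 m^3/m

All working math keeps full precision, and intermediates appear rounded; a single final rounding: 4 significant figures.
Convert: Hardness H = 82.56 HV × 9.807 MPa/HV = 809.7 MPa = 8.097e+08 Pa.
Working in SI base units: W = 3.281 N, H = 8.097e+08 Pa, K = 9.518e-07.
Sliding wear rate dV/dL = K·W/H: 9.518e-07 · 3.281 / 8.097e+08 = 3.857e-15 m³/m.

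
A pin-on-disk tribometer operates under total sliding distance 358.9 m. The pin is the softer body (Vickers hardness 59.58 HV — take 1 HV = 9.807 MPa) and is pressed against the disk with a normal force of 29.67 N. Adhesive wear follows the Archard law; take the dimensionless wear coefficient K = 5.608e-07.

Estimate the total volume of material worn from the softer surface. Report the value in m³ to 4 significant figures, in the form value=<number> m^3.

value=1.022e-11 m^3

All working math runs at full float precision — intermediate values are printed rounded, and a single final rounding to 4 significant digits.
Convert: Hardness H = 59.58 HV × 9.807 MPa/HV = 584.3 MPa = 5.843e+08 Pa.
Expressed in SI base units: W = 29.67 N, H = 5.843e+08 Pa, K = 5.608e-07.
Volume removed: V = K·W·L/H = 5.608e-07 · 29.67 · 358.9 / 5.843e+08 = 1.022e-11 m³.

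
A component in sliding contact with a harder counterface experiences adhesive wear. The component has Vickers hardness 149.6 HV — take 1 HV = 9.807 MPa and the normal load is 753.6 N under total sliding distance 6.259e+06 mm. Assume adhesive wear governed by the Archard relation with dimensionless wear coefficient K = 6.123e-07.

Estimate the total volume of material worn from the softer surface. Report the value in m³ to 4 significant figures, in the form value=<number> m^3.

The computation carries full precision. Intermediate values appear rounded — a lone final rounding, at 4 significant figures.
Convert: Distance L = 6.259e+06 mm = 6259 m.
Convert: Hardness H = 149.6 HV × 9.807 MPa/HV = 1467 MPa = 1.467e+09 Pa.
Collected in SI base units: W = 753.6 N, H = 1.467e+09 Pa, K = 6.123e-07.
Apply Archard: V = K·W·L/H = 6.123e-07 · 753.6 · 6259 / 1.467e+09 = 1.969e-09 m³.

value=1.969e-09 m^3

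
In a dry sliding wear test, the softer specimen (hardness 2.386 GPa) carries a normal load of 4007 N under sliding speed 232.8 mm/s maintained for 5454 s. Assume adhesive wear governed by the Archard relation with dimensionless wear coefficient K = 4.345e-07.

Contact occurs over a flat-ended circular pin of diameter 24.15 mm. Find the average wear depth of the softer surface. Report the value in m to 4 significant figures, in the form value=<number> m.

value=2.023e-06 m

Intermediates are displayed rounded — every step holds full float precision, and rounded just once, at four significant figures.
Sliding speed v = 232.8 mm/s = 0.2328 m/s. The distance L = v·t = 0.2328 m/s × 5454 s = 1270 m.
Hardness H = 2.386 GPa = 2.386e+09 Pa.
Pin diameter d = 24.15 mm = 0.02415 m. Contact area A = π·d²/4 = π·(0.02415 m)²/4 = 4.581e-04 m².
Working in SI base units: W = 4007 N, H = 2.386e+09 Pa, K = 4.345e-07.
Wear volume V = K·W·L/H = 4.345e-07 · 4007 · 1270 / 2.386e+09 = 9.265e-10 m³.
Depth h = V/A = 9.265e-10 / 4.581e-04 = 2.023e-06 m.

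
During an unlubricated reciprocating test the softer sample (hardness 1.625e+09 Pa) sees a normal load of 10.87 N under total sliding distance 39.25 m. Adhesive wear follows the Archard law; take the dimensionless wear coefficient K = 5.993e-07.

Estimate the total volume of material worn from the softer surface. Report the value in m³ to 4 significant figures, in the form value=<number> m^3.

Each operation holds exact precision; the intermediates are printed rounded; rounded just once to 4 significant figures.
In SI base units: W = 10.87 N, H = 1.625e+09 Pa, K = 5.993e-07.
Volume removed: V = K·W·L/H = 5.993e-07 · 10.87 · 39.25 / 1.625e+09 = 1.573e-13 m³.

value=1.573e-13 m^3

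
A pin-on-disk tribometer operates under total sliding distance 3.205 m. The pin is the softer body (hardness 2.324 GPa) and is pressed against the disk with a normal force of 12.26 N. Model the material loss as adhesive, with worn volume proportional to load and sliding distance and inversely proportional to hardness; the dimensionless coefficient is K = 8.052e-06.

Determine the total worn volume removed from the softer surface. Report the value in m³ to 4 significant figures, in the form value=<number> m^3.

value=1.361e-13 m^3

All working math carries exact precision — quoted intermediates are rounded; rounded once at the end, at 4 significant digits.
Hardness H = 2.324 GPa = 2.324e+09 Pa.
SI base units throughout: W = 12.26 N, H = 2.324e+09 Pa, K = 8.052e-06.
Volume removed: V = K·W·L/H = 8.052e-06 · 12.26 · 3.205 / 2.324e+09 = 1.361e-13 m³.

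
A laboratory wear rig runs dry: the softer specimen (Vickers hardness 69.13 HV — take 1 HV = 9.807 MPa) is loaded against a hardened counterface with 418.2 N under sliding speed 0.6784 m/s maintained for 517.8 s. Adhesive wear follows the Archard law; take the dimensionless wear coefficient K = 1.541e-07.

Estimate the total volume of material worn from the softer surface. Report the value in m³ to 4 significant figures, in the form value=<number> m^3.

The intermediates appear rounded; the computation carries exact precision — rounded just once to 4 significant digits.
Convert: Distance L = v·t = 0.6784 m/s × 517.8 s = 351.3 m.
Convert: Hardness H = 69.13 HV × 9.807 MPa/HV = 678.0 MPa = 6.780e+08 Pa.
In SI base units: W = 418.2 N, H = 6.780e+08 Pa, K = 1.541e-07.
Archard relation: V = K·W·L/H = 1.541e-07 · 418.2 · 351.3 / 6.780e+08 = 3.339e-11 m³.

value=3.339e-11 m^3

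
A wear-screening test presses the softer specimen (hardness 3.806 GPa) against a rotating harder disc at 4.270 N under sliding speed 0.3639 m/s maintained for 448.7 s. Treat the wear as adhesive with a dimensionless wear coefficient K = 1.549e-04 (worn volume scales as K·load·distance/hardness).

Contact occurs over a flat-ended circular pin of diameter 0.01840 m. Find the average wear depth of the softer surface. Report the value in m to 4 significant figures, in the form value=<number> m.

value=1.067e-07 m

All working math carries exact precision; the intermediates appear rounded. Rounded just once to 4 significant figures.
Total distance L = v·t = 0.3639 m/s × 448.7 s = 163.3 m.
Hardness H = 3.806 GPa = 3.806e+09 Pa.
Contact area A = π·d²/4 = π·(0.01840 m)²/4 = 2.659e-04 m².
In SI base units: W = 4.270 N, H = 3.806e+09 Pa, K = 1.549e-04.
Apply Archard: V = K·W·L/H = 1.549e-04 · 4.270 · 163.3 / 3.806e+09 = 2.838e-11 m³.
Mean wear depth h = V/A = 2.838e-11 / 2.659e-04 = 1.067e-07 m.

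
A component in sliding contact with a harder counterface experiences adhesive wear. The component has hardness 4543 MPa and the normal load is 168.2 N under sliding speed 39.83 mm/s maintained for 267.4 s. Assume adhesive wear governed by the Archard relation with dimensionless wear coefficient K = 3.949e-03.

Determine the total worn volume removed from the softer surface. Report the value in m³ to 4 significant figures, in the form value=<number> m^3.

value=1.557e-09 m^3

The intermediates are displayed rounded — the computation holds full float precision; one last rounding to four significant digits.
Convert: Sliding speed v = 39.83 mm/s = 0.03983 m/s. Distance L = v·t = 0.03983 m/s × 267.4 s = 10.65 m.
Convert: Hardness H = 4543 MPa = 4.543e+09 Pa.
As SI base values: W = 168.2 N, H = 4.543e+09 Pa, K = 3.949e-03.
Worn volume V = K·W·L/H = 3.949e-03 · 168.2 · 10.65 / 4.543e+09 = 1.557e-09 m³.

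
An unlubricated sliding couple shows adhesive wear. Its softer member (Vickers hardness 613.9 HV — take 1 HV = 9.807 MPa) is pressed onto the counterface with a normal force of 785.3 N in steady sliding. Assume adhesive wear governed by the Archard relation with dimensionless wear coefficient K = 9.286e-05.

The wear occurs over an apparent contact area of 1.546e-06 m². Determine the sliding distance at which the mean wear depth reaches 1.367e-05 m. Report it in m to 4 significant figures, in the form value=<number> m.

Intermediate values are shown rounded; all working math keeps full precision; rounded just once, at 4 significant figures.
Convert: Hardness H = 613.9 HV × 9.807 MPa/HV = 6021 MPa = 6.021e+09 Pa.
Working in SI base units: W = 785.3 N, H = 6.021e+09 Pa, K = 9.286e-05.
Limit volume V_lim = h_lim·A = 1.367e-05 · 1.546e-06 = 2.113e-11 m³.
Inverting, life L = V_lim·H/(K·W) = 2.113e-11 · 6.021e+09 / (9.286e-05 · 785.3) = 1.745 m.

value=1.745 m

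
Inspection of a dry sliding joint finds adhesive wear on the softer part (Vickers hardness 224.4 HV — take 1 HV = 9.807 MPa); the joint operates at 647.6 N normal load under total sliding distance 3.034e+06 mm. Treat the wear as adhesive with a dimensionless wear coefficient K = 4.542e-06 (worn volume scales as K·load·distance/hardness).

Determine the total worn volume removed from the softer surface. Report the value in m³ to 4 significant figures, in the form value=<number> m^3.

value=4.055e-09 m^3

The intermediates appear rounded — all arithmetic keeps full precision, and one last rounding to 4 significant digits.
Convert: Distance covered L = 3.034e+06 mm = 3034 m.
Convert: Hardness H = 224.4 HV × 9.807 MPa/HV = 2201 MPa = 2.201e+09 Pa.
Restated in SI base units: W = 647.6 N, H = 2.201e+09 Pa, K = 4.542e-06.
Apply Archard: V = K·W·L/H = 4.542e-06 · 647.6 · 3034 / 2.201e+09 = 4.055e-09 m³.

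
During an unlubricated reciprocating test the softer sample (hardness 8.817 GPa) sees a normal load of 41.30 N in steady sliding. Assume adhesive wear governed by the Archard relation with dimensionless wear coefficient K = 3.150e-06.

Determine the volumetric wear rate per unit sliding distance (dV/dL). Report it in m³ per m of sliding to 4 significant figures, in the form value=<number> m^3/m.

value=1.476e-14 m^3/m

Intermediates are shown rounded — every step maintains full float precision. Rounded just once, at four significant figures.
Convert: Hardness H = 8.817 GPa = 8.817e+09 Pa.
Restated in SI base units: W = 41.30 N, H = 8.817e+09 Pa, K = 3.150e-06.
Sliding wear rate dV/dL = K·W/H, per unit distance: 3.150e-06 · 41.30 / 8.817e+09 = 1.476e-14 m³/m.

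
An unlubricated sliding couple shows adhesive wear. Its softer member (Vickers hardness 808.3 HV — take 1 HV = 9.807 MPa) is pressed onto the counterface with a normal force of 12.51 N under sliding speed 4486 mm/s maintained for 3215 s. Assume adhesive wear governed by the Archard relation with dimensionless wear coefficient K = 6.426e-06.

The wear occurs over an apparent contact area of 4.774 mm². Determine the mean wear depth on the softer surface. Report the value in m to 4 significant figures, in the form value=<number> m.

Quoted intermediates are rounded; every step keeps full precision. Rounded just once to 4 significant digits.
Convert: Sliding speed v = 4486 mm/s = 4.486 m/s. Distance L = v·t = 4.486 m/s × 3215 s = 1.442e+04 m.
Convert: Hardness H = 808.3 HV × 9.807 MPa/HV = 7927 MPa = 7.927e+09 Pa.
Convert: Contact area A = 4.774 mm² = 4.774e-06 m².
In SI base units: W = 12.51 N, H = 7.927e+09 Pa, K = 6.426e-06.
Apply Archard: V = K·W·L/H = 6.426e-06 · 12.51 · 1.442e+04 / 7.927e+09 = 1.463e-10 m³.
Depth of wear h = V/A = 1.463e-10 / 4.774e-06 = 3.064e-05 m.

value=3.064e-05 m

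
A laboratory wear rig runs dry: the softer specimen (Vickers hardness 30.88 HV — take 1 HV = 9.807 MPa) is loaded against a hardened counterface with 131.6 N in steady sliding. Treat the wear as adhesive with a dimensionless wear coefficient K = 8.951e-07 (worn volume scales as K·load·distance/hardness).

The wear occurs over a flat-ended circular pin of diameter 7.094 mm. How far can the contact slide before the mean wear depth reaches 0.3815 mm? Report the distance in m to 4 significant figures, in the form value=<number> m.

Intermediates are printed rounded; every step carries full float precision. Rounded just once to 4 significant figures.
Hardness H = 30.88 HV × 9.807 MPa/HV = 302.8 MPa = 3.028e+08 Pa.
Pin diameter d = 7.094 mm = 0.007094 m. Contact area A = π·d²/4 = π·(0.007094 m)²/4 = 3.953e-05 m².
Depth limit h_lim = 0.3815 mm = 3.815e-04 m.
As SI base values: W = 131.6 N, H = 3.028e+08 Pa, K = 8.951e-07.
Permissible volume V_lim = h_lim·A = 3.815e-04 · 3.953e-05 = 1.508e-08 m³.
Thus life L = V_lim·H/(K·W) = 1.508e-08 · 3.028e+08 / (8.951e-07 · 131.6) = 3.877e+04 m.

value=3.877e+04 m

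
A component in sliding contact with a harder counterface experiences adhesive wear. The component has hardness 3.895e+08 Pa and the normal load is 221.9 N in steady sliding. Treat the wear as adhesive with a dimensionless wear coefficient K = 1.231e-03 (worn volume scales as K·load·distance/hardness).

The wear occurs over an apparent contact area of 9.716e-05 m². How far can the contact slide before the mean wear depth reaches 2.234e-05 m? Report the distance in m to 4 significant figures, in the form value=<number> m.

All working math maintains full float precision — printed values are rounded — rounded just once, at four significant digits.
In SI base units, W = 221.9 N, H = 3.895e+08 Pa, K = 1.231e-03.
At the depth limit, V_lim = h_lim·A = 2.234e-05 · 9.716e-05 = 2.171e-09 m³.
Sliding life L = V_lim·H/(K·W) = 2.171e-09 · 3.895e+08 / (1.231e-03 · 221.9) = 3.095 m.

value=3.095 m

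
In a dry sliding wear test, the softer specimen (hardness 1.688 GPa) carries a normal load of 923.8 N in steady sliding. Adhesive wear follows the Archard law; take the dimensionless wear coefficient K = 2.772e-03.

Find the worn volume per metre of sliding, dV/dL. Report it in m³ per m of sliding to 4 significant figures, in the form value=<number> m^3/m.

value=1.517e-09 m^3/m

Intermediates are shown rounded; each operation carries full precision, and a lone final rounding to 4 significant figures.
Convert: Hardness H = 1.688 GPa = 1.688e+09 Pa.
Expressed in SI base units: W = 923.8 N, H = 1.688e+09 Pa, K = 2.772e-03.
Wear rate dV/dL = K·W/H — distance-free: 2.772e-03 · 923.8 / 1.688e+09 = 1.517e-09 m³/m.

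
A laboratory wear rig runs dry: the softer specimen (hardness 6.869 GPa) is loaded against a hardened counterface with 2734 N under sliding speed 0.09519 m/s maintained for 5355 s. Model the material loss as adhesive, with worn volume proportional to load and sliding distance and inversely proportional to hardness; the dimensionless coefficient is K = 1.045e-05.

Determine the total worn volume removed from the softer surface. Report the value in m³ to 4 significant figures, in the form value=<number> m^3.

value=2.120e-09 m^3

The intermediates appear rounded; every step maintains exact precision; rounded just once to four significant figures.
Sliding distance L = v·t = 0.09519 m/s × 5355 s = 509.7 m.
Hardness H = 6.869 GPa = 6.869e+09 Pa.
In SI base units, W = 2734 N, H = 6.869e+09 Pa, K = 1.045e-05.
Archard volume V = K·W·L/H = 1.045e-05 · 2734 · 509.7 / 6.869e+09 = 2.120e-09 m³.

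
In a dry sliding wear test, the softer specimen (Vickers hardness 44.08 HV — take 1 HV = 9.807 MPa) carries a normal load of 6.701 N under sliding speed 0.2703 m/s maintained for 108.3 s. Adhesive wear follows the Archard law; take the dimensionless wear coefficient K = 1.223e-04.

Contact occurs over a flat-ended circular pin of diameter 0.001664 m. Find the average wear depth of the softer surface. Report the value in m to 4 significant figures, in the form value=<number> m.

value=2.552e-05 m

Each operation holds exact precision — the intermediates appear rounded, and rounded just once, at 4 significant digits.
Path length L = v·t = 0.2703 m/s × 108.3 s = 29.27 m.
Hardness H = 44.08 HV × 9.807 MPa/HV = 432.3 MPa = 4.323e+08 Pa.
Contact area A = π·d²/4 = π·(0.001664 m)²/4 = 2.175e-06 m².
Collected in SI base units: W = 6.701 N, H = 4.323e+08 Pa, K = 1.223e-04.
Worn volume V = K·W·L/H = 1.223e-04 · 6.701 · 29.27 / 4.323e+08 = 5.550e-11 m³.
Depth of wear h = V/A = 5.550e-11 / 2.175e-06 = 2.552e-05 m.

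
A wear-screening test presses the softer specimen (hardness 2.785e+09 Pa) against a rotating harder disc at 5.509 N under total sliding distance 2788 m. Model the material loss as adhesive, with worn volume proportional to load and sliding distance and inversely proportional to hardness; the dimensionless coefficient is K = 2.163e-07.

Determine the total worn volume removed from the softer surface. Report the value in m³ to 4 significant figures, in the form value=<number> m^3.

The intermediates are shown rounded. Each operation runs at exact precision — one last rounding: four significant figures.
SI base units throughout: W = 5.509 N, H = 2.785e+09 Pa, K = 2.163e-07.
By Archard's law, V = K·W·L/H = 2.163e-07 · 5.509 · 2788 / 2.785e+09 = 1.193e-12 m³.

value=1.193e-12 m^3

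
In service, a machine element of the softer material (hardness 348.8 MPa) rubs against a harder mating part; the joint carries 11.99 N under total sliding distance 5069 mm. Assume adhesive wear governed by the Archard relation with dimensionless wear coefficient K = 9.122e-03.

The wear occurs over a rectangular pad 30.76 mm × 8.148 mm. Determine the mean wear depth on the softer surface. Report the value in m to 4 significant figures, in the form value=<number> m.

value=6.342e-06 m

Every step carries exact precision. Intermediates are printed rounded, and one last rounding, at four significant figures.
The distance L = 5069 mm = 5.069 m.
Hardness H = 348.8 MPa = 3.488e+08 Pa.
Pad sides 30.76 mm × 8.148 mm = 0.03076 m × 0.008148 m. Contact area A = 0.03076 m × 0.008148 m = 2.506e-04 m².
In SI base units, W = 11.99 N, H = 3.488e+08 Pa, K = 9.122e-03.
The Archard volume V = K·W·L/H = 9.122e-03 · 11.99 · 5.069 / 3.488e+08 = 1.589e-09 m³.
Depth h = V/A = 1.589e-09 / 2.506e-04 = 6.342e-06 m.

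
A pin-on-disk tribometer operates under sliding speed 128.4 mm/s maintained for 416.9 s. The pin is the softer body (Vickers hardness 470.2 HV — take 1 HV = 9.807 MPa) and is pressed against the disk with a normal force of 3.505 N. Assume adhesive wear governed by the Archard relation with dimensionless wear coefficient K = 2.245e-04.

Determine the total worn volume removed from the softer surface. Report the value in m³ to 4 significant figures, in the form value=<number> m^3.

Each operation holds full precision — intermediate values appear rounded. Rounded just once to 4 significant figures.
Convert: Sliding speed v = 128.4 mm/s = 0.1284 m/s. Distance covered L = v·t = 0.1284 m/s × 416.9 s = 53.53 m.
Convert: Hardness H = 470.2 HV × 9.807 MPa/HV = 4611 MPa = 4.611e+09 Pa.
Working in SI base units: W = 3.505 N, H = 4.611e+09 Pa, K = 2.245e-04.
By Archard's law, V = K·W·L/H = 2.245e-04 · 3.505 · 53.53 / 4.611e+09 = 9.134e-12 m³.

value=9.134e-12 m^3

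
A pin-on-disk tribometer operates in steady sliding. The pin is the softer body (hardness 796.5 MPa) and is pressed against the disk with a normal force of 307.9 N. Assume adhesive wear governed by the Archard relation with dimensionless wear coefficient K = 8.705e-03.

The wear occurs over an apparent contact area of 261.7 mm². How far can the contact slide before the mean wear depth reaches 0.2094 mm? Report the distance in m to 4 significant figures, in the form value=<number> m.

Each operation holds full float precision, and displayed values are rounded; a lone final rounding, at 4 significant figures.
Convert: Hardness H = 796.5 MPa = 7.965e+08 Pa.
Convert: Contact area A = 261.7 mm² = 2.617e-04 m².
Convert: Depth limit h_lim = 0.2094 mm = 2.094e-04 m.
In SI base units, W = 307.9 N, H = 7.965e+08 Pa, K = 8.705e-03.
Permissible volume V_lim = h_lim·A = 2.094e-04 · 2.617e-04 = 5.480e-08 m³.
Thus life L = V_lim·H/(K·W) = 5.480e-08 · 7.965e+08 / (8.705e-03 · 307.9) = 16.28 m.

value=16.28 m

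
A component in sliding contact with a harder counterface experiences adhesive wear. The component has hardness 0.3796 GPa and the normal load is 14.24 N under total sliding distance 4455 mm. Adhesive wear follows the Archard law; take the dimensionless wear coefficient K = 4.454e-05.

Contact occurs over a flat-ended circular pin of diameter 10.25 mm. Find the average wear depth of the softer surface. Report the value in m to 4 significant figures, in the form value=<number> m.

The algebra keeps exact precision; quoted intermediates are rounded. Rounded just once to 4 significant digits.
Convert: Path length L = 4455 mm = 4.455 m.
Convert: Hardness H = 0.3796 GPa = 3.796e+08 Pa.
Convert: Pin diameter d = 10.25 mm = 0.01025 m. Contact area A = π·d²/4 = π·(0.01025 m)²/4 = 8.252e-05 m².
In SI base units, W = 14.24 N, H = 3.796e+08 Pa, K = 4.454e-05.
Wear volume V = K·W·L/H = 4.454e-05 · 14.24 · 4.455 / 3.796e+08 = 7.444e-12 m³.
Depth h = V/A = 7.444e-12 / 8.252e-05 = 9.021e-08 m.

value=9.021e-08 m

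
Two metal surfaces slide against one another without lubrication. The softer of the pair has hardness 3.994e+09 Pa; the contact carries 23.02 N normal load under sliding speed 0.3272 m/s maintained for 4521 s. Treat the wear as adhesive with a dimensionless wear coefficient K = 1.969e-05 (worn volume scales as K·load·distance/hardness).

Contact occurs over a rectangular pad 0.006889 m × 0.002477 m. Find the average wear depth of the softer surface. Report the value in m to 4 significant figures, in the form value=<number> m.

Each operation keeps full float precision, and the intermediates are shown rounded; a single final rounding, at 4 significant digits.
Convert: Distance L = v·t = 0.3272 m/s × 4521 s = 1479 m.
Convert: Contact area A = 0.006889 m × 0.002477 m = 1.706e-05 m².
Working in SI base units: W = 23.02 N, H = 3.994e+09 Pa, K = 1.969e-05.
Archard volume V = K·W·L/H = 1.969e-05 · 23.02 · 1479 / 3.994e+09 = 1.679e-10 m³.
Wear depth h = V/A = 1.679e-10 / 1.706e-05 = 9.838e-06 m.

value=9.838e-06 m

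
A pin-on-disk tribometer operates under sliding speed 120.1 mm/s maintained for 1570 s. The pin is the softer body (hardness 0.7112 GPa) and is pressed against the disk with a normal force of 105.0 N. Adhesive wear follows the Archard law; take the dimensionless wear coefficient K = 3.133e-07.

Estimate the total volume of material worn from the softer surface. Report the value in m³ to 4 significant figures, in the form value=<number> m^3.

Every step holds full precision. Intermediates are shown rounded; one final rounding, at four significant digits.
Sliding speed v = 120.1 mm/s = 0.1201 m/s. Distance L = v·t = 0.1201 m/s × 1570 s = 188.6 m.
Hardness H = 0.7112 GPa = 7.112e+08 Pa.
In SI base units: W = 105.0 N, H = 7.112e+08 Pa, K = 3.133e-07.
Volume removed: V = K·W·L/H = 3.133e-07 · 105.0 · 188.6 / 7.112e+08 = 8.722e-12 m³.

value=8.722e-12 m^3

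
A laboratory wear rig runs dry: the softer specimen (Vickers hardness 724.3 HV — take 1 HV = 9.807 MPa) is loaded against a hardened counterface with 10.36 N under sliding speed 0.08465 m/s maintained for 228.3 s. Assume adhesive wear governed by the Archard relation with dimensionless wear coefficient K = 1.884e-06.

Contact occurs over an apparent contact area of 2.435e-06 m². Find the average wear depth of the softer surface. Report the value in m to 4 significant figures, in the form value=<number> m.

Intermediates appear rounded, and the algebra runs at full precision, and one last rounding, at 4 significant digits.
Convert: The distance L = v·t = 0.08465 m/s × 228.3 s = 19.33 m.
Convert: Hardness H = 724.3 HV × 9.807 MPa/HV = 7103 MPa = 7.103e+09 Pa.
Expressed in SI base units: W = 10.36 N, H = 7.103e+09 Pa, K = 1.884e-06.
By Archard's law, V = K·W·L/H = 1.884e-06 · 10.36 · 19.33 / 7.103e+09 = 5.310e-14 m³.
Average depth h = V/A = 5.310e-14 / 2.435e-06 = 2.181e-08 m.

value=2.181e-08 m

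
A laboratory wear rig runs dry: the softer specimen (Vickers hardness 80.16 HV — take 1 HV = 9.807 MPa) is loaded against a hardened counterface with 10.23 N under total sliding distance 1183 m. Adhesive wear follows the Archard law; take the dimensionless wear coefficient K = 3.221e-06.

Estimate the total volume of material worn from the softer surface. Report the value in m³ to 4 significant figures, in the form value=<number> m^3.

The intermediates are displayed rounded, and all working math keeps exact precision, and rounded once at the end, at 4 significant figures.
Convert: Hardness H = 80.16 HV × 9.807 MPa/HV = 786.1 MPa = 7.861e+08 Pa.
Working in SI base units: W = 10.23 N, H = 7.861e+08 Pa, K = 3.221e-06.
By Archard's law, V = K·W·L/H = 3.221e-06 · 10.23 · 1183 / 7.861e+08 = 4.959e-11 m³.

value=4.959e-11 m^3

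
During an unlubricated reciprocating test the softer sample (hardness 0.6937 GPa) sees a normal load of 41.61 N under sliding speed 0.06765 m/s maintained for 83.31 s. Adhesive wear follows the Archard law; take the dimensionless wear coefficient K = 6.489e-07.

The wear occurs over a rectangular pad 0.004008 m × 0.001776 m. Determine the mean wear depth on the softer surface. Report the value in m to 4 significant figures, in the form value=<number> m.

value=3.082e-08 m

The computation maintains full precision. Displayed values are rounded. Rounded once at the end to four significant digits.
Convert: The distance L = v·t = 0.06765 m/s × 83.31 s = 5.636 m.
Convert: Hardness H = 0.6937 GPa = 6.937e+08 Pa.
Convert: Contact area A = 0.004008 m × 0.001776 m = 7.118e-06 m².
Restated in SI base units: W = 41.61 N, H = 6.937e+08 Pa, K = 6.489e-07.
Volume removed: V = K·W·L/H = 6.489e-07 · 41.61 · 5.636 / 6.937e+08 = 2.194e-13 m³.
Wear depth h = V/A = 2.194e-13 / 7.118e-06 = 3.082e-08 m.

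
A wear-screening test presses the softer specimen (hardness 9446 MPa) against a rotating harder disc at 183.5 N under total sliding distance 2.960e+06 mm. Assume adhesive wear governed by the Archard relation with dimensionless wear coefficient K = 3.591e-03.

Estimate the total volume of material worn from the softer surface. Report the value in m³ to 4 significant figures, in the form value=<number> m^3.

Intermediate values are shown rounded; all working math maintains exact precision, and one final rounding to four significant digits.
Convert: The distance L = 2.960e+06 mm = 2960 m.
Convert: Hardness H = 9446 MPa = 9.446e+09 Pa.
As SI base values: W = 183.5 N, H = 9.446e+09 Pa, K = 3.591e-03.
Wear volume V = K·W·L/H = 3.591e-03 · 183.5 · 2960 / 9.446e+09 = 2.065e-07 m³.

value=2.065e-07 m^3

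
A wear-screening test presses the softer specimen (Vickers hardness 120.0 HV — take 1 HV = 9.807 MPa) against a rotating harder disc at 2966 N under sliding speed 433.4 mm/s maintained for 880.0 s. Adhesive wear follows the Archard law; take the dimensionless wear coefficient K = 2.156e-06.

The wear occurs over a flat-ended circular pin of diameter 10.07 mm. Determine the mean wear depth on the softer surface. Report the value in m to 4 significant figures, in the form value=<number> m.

value=2.602e-05 m

The computation maintains full precision. The intermediates are printed rounded. Rounded once at the end, at four significant digits.
Convert: Sliding speed v = 433.4 mm/s = 0.4334 m/s. Total distance L = v·t = 0.4334 m/s × 880.0 s = 381.4 m.
Convert: Hardness H = 120.0 HV × 9.807 MPa/HV = 1177 MPa = 1.177e+09 Pa.
Convert: Pin diameter d = 10.07 mm = 0.01007 m. Contact area A = π·d²/4 = π·(0.01007 m)²/4 = 7.964e-05 m².
SI base units throughout: W = 2966 N, H = 1.177e+09 Pa, K = 2.156e-06.
By Archard's law, V = K·W·L/H = 2.156e-06 · 2966 · 381.4 / 1.177e+09 = 2.072e-09 m³.
Depth of wear h = V/A = 2.072e-09 / 7.964e-05 = 2.602e-05 m.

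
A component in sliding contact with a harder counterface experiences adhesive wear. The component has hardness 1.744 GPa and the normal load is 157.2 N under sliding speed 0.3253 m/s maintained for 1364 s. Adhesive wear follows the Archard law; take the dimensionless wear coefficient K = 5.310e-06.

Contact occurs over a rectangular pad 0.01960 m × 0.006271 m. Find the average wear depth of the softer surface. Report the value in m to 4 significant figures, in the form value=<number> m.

Printed values are rounded — all working math runs at full float precision. Rounded once at the end: four significant figures.
Sliding distance L = v·t = 0.3253 m/s × 1364 s = 443.7 m.
Hardness H = 1.744 GPa = 1.744e+09 Pa.
Contact area A = 0.01960 m × 0.006271 m = 1.229e-04 m².
As SI base values: W = 157.2 N, H = 1.744e+09 Pa, K = 5.310e-06.
By Archard's law, V = K·W·L/H = 5.310e-06 · 157.2 · 443.7 / 1.744e+09 = 2.124e-10 m³.
Mean depth h = V/A = 2.124e-10 / 1.229e-04 = 1.728e-06 m.

value=1.728e-06 m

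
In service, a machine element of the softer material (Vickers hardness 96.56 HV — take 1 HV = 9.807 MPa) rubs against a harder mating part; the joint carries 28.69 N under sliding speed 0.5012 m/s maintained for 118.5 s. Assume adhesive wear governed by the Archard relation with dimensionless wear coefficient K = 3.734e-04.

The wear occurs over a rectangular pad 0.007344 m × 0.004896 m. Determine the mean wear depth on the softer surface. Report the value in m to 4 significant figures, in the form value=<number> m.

Each operation holds exact precision, and intermediates appear rounded, and rounded just once: 4 significant figures.
Distance covered L = v·t = 0.5012 m/s × 118.5 s = 59.39 m.
Hardness H = 96.56 HV × 9.807 MPa/HV = 947.0 MPa = 9.470e+08 Pa.
Contact area A = 0.007344 m × 0.004896 m = 3.596e-05 m².
In SI base units: W = 28.69 N, H = 9.470e+08 Pa, K = 3.734e-04.
Archard volume V = K·W·L/H = 3.734e-04 · 28.69 · 59.39 / 9.470e+08 = 6.719e-10 m³.
Depth h = V/A = 6.719e-10 / 3.596e-05 = 1.869e-05 m.

value=1.869e-05 m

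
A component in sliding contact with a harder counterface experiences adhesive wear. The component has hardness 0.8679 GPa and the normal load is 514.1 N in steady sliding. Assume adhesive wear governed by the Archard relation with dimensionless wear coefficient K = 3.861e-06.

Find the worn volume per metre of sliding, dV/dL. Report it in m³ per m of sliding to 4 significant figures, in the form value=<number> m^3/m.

value=2.287e-12 m^3/m

Intermediates are displayed rounded, and each operation maintains full precision. Rounded once at the end to four significant figures.
Convert: Hardness H = 0.8679 GPa = 8.679e+08 Pa.
In SI base units: W = 514.1 N, H = 8.679e+08 Pa, K = 3.861e-06.
Rate of wear dV/dL = K·W/H — distance-free: 3.861e-06 · 514.1 / 8.679e+08 = 2.287e-12 m³/m.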